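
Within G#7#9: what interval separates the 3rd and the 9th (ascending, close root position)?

major 7th

The chord tones of G#7#9 are G#-B#-D#-F#-A##.
So we need the interval from B# up to A##.
From B# to A## is 11 semitones, exactly the major seventh.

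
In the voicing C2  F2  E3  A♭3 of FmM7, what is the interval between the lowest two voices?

Those voices are C2 and F2.
C up to F spans 4 letter names and 5 semitones — a perfect fourth.

perfect 4th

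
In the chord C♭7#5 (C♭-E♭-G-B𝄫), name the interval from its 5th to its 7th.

That puts G below B𝄫.
From G to B𝄫: 2 semitones over a third = diminished.

d3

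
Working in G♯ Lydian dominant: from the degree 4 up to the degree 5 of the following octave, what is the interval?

The scale runs G♯ A♯ B♯ C𝄪 D♯ E♯ F♯.
That puts C𝄪 below D♯.
C𝄪 up to D♯ is 13 semitones, a half step narrower than a major ninth, so the interval is minor.

m9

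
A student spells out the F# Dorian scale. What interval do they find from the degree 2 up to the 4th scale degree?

minor third

The scale runs F# G# A B C# D# E.
Degree 2 = G#; 4th degree = B.
G# up to B is 3 semitones, a half step narrower than a major third, so the interval is minor.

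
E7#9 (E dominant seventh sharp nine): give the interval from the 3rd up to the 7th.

Spelling the chord: E, G#, B, D, F##.
The 3rd is G# and the 7th is D.
G# up to D is 6 semitones, a half step narrower than a perfect fifth, so the interval is diminished.

diminished fifth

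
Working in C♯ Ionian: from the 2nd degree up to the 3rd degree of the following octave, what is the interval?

major ninth

Spelling C♯ Ionian: C♯ D♯ E♯ F♯ G♯ A♯ B♯.
2nd degree = D♯; scale degree 3 (up an octave) = E♯.
Counting 9 letters and 14 half steps from D♯ gives a major ninth.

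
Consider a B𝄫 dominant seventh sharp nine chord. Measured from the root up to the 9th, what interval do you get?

Spelling the chord: B𝄫, D♭, F♭, A𝄫, C.
Root = B𝄫; 9th = C.
From B𝄫 to C: 15 semitones over a ninth = augmented.

augmented ninth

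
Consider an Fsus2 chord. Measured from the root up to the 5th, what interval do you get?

P5

The chord tones of Fsus2 are F, G, C.
So we need the interval from F up to C.
Counting 5 letters and 7 half steps from F gives a perfect fifth.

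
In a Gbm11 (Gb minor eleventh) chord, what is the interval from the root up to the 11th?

perfect eleventh

Gb minor eleventh is spelled Gb-Bbb-Db-Fb-Ab-Cb.
That puts Gb below Cb.
Gb up to Cb spans 11 letter names and 17 semitones — a perfect eleventh.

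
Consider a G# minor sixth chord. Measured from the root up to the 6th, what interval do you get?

major 6th

The chord tones of G# minor sixth are G#, B, D#, E#.
That puts G# below E#.
Counting 6 letters and 9 half steps from G# gives a major sixth.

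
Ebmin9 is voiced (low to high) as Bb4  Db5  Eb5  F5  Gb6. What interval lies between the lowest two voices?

Those voices are Bb4 and Db5.
Bb up to Db is 3 semitones, a half step narrower than a major third, so the interval is minor.

minor third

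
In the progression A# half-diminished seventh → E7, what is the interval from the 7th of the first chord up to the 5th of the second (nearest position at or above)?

minor 3rd

A# half-diminished seventh has G# as its 7th, and E7 has B as its 5th.
From G# to B: 3 semitones over a third = minor.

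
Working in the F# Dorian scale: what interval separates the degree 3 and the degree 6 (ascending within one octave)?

A4

The scale runs F# G# A B C# D# E.
Degree 3 = A; scale degree 6 = D#.
From A to D#: 6 semitones over a fourth = augmented.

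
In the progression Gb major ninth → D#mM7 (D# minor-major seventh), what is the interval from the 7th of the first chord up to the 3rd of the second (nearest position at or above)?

Gb major ninth has F as its 7th, and D#mM7 (D# minor-major seventh) has F# as its 3rd.
F up to F# is 1 semitone, a half step wider than a perfect unison, so the interval is augmented.

augmented unison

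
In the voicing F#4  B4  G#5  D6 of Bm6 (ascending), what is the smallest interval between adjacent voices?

Adjacent intervals: F#4→B4 = perfect fourth; B4→G#5 = major sixth; G#5→D6 = diminished fifth.
The smallest is F#4 to B4, a perfect fourth (5 semitones).

perfect 4th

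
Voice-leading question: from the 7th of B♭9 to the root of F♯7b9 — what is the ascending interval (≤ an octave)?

augmented sixth

The 7th of B♭9 is A♭; the root of F♯7b9 is F♯.
6 letter names make it a sixth; at 10 semitones (a half step wider than major) the quality is augmented.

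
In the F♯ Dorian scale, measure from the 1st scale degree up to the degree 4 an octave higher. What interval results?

F♯ dorian: F♯ G♯ A B C♯ D♯ E.
That puts F♯ below B.
Counting 11 letters and 17 half steps from F♯ gives a perfect eleventh.

perfect 11th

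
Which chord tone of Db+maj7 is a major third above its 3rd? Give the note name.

A

The chord tones of Db augmented major seventh are Db–F–A–C.
The 3rd is F. A major third above F is A.
A is the chord's 5th.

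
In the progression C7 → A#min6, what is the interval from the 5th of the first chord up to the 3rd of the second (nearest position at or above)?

The 5th of C7 is G; the 3rd of A#min6 is C#.
From G to C#: 6 semitones over a fourth = augmented.

A4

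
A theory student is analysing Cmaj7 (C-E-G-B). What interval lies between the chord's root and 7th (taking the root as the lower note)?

major seventh

So we need the interval from C up to B.
From C to B is 11 semitones, exactly the major seventh.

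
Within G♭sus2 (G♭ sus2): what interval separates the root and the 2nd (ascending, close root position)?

M2

The chord tones of G♭ sus2 are G♭, A♭, D♭.
Root = G♭; 2nd = A♭.
G♭ up to A♭ spans 2 letter names and 2 semitones — a major second.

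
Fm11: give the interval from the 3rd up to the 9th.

Spelling the chord: F-A♭-C-E♭-G-B♭.
The 3rd is A♭ and the 9th is G.
Counting 7 letters and 11 half steps from A♭ gives a major seventh.

major seventh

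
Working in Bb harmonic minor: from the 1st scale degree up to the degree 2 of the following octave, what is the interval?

major 9th

The scale runs Bb C Db Eb F Gb A.
That puts Bb below C.
From Bb to C is 14 semitones, exactly the major ninth.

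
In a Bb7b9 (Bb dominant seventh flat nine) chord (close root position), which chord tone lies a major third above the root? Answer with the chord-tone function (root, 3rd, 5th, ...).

3rd

Bb7b9: Bb, D, F, Ab, Cb.
The root is Bb. A major third above Bb is D.
D is the chord's 3rd.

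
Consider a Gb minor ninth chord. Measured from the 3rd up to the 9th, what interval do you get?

Spelling the chord: Gb–Bbb–Db–Fb–Ab.
The 3rd is Bbb and the 9th is Ab.
Counting 7 letters and 11 half steps from Bbb gives a major seventh.

major seventh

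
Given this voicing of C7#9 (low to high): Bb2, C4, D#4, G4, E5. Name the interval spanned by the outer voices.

The outer voices are Bb2 and E5.
18 letter names make it a 18th; at 30 semitones (a half step wider than perfect) the quality is augmented.

augmented 18th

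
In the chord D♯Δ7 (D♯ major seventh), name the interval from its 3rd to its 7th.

D♯M7 (D♯ major seventh) is spelled D♯–F𝄪–A♯–C𝄪.
So we need the interval from F𝄪 up to C𝄪.
F𝄪 up to C𝄪 spans 5 letter names and 7 semitones — a perfect fifth.

P5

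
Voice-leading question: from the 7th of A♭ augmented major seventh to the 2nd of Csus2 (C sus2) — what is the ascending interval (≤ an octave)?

perfect fifth

A♭ augmented major seventh has G as its 7th, and Csus2 (C sus2) has D as its 2nd.
G up to D spans 5 letter names and 7 semitones — a perfect fifth.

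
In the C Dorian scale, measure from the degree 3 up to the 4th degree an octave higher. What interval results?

major ninth

Spelling the C Dorian scale: C D E♭ F G A B♭.
So we need the interval from E♭ up to F.
Counting 9 letters and 14 half steps from E♭ gives a major ninth.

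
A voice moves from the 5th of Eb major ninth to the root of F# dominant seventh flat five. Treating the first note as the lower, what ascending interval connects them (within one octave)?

Eb major ninth has Bb as its 5th, and F# dominant seventh flat five has F# as its root.
From Bb to F#: 8 semitones over a fifth = augmented.

augmented fifth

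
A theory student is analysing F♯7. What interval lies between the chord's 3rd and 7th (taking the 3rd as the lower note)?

diminished fifth

The chord tones of F♯7 are F♯–A♯–C♯–E.
The 3rd is A♯ and the 7th is E.
From A♯ to E: 6 semitones over a fifth = diminished.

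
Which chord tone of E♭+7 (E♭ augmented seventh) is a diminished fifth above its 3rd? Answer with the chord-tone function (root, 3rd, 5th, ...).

7th

E♭+7 is spelled E♭-G-B-D♭.
The 3rd is G. A diminished fifth above G is D♭.
D♭ is the chord's 7th.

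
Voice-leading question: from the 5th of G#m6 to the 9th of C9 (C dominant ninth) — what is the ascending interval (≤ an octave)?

The 5th of G#m6 is D#; the 9th of C9 (C dominant ninth) is D.
D# up to D is 11 semitones, a half step narrower than a perfect octave, so the interval is diminished.

d8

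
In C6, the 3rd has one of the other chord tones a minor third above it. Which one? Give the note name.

G

C major sixth is spelled C–E–G–A.
The 3rd is E. A minor third above E is G.
G is the chord's 5th.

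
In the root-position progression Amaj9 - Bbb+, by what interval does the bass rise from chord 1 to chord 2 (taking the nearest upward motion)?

diminished second

The roots are A and Bbb.
2 letter names make it a second; at 0 semitones (a whole step narrower than major) the quality is diminished.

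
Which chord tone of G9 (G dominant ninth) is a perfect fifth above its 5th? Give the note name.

Spelling the chord: G-B-D-F-A.
The 5th is D. A perfect fifth above D is A.
A is the chord's 9th.

A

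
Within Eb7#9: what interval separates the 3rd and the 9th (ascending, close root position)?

Spelling the chord: Eb, G, Bb, Db, F#.
That puts G below F#.
Counting 7 letters and 11 half steps from G gives a major seventh.

major seventh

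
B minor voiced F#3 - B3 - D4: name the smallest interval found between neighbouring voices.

Adjacent intervals: F#3→B3 = perfect fourth; B3→D4 = minor third.
The smallest is B3 to D4, a minor third (3 semitones).

m3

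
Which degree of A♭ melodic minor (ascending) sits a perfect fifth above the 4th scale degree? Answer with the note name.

The scale is A♭ B♭ C♭ D♭ E♭ F G.
The 4th scale degree is D♭; a perfect fifth above that is A♭ — scale degree 1.

Ab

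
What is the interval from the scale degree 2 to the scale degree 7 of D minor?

The scale runs D E F G A Bb C.
That puts E below C.
From E to C: 8 semitones over a sixth = minor.

minor sixth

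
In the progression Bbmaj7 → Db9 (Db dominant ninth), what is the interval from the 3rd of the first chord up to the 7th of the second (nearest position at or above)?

Bbmaj7 has D as its 3rd, and Db9 (Db dominant ninth) has Cb as its 7th.
D up to Cb is 9 semitones, a whole step narrower than a major seventh, so the interval is diminished.

diminished 7th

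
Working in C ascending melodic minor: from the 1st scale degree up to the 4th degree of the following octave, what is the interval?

The scale runs C D Eb F G A B.
That puts C below F.
C up to F spans 11 letter names and 17 semitones — a perfect eleventh.

P11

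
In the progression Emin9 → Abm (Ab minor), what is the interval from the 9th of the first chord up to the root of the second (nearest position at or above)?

diminished 3rd

The 9th of Emin9 is F#; the root of Abm (Ab minor) is Ab.
F# up to Ab is 2 semitones, a whole step narrower than a major third, so the interval is diminished.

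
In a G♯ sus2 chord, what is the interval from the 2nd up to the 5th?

G♯sus2: G♯-A♯-D♯.
That puts A♯ below D♯.
From A♯ to D♯ is 5 semitones, exactly the perfect fourth.

perfect 4th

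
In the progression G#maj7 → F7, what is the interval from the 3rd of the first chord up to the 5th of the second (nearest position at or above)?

G#maj7 has B# as its 3rd, and F7 has C as its 5th.
From B# to C: 0 semitones over a second = diminished.

diminished second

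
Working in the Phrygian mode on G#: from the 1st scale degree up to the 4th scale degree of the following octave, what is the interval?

perfect eleventh

G# phrygian: G# A B C# D# E F#.
So we need the interval from G# up to C#.
G# up to C# spans 11 letter names and 17 semitones — a perfect eleventh.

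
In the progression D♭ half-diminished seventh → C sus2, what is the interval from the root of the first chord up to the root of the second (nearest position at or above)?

major seventh

D♭ half-diminished seventh has D♭ as its root, and C sus2 has C as its root.
D♭ up to C spans 7 letter names and 11 semitones — a major seventh.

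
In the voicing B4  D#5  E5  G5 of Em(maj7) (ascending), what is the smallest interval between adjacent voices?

Adjacent intervals: B4→D#5 = major third; D#5→E5 = minor second; E5→G5 = minor third.
The smallest is D#5 to E5, a minor second (1 semitone).

minor second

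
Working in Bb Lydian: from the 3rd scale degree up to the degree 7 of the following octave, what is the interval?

Spelling Bb Lydian: Bb C D E F G A.
The 3rd scale degree is D and the scale degree 7 (up an octave) is A.
Counting 12 letters and 19 half steps from D gives a perfect twelfth.

perfect 12th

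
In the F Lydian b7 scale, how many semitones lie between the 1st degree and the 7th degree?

The scale is F G A B C D Eb.
F up to Eb is a minor seventh — 10 semitones.

10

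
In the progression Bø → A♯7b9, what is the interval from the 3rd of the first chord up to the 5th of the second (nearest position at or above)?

augmented second

Bø has D as its 3rd, and A♯7b9 has E♯ as its 5th.
2 letter names make it a second; at 3 semitones (a half step wider than major) the quality is augmented.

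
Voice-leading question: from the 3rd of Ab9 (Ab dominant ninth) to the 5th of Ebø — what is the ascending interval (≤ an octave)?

Ab9 (Ab dominant ninth) has C as its 3rd, and Ebø has Bbb as its 5th.
C up to Bbb is 9 semitones, a whole step narrower than a major seventh, so the interval is diminished.

diminished seventh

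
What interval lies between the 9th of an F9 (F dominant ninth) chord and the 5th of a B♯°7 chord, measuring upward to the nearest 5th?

major 7th

F9 (F dominant ninth) has G as its 9th, and B♯°7 has F♯ as its 5th.
Counting 7 letters and 11 half steps from G gives a major seventh.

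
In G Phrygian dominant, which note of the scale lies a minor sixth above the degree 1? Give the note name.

Eb

The scale is G Ab B C D Eb F.
The degree 1 is G; a minor sixth above that is Eb — scale degree 6.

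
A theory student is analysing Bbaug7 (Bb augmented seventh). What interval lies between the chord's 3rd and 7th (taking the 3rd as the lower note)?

d5

Spelling the chord: Bb D F# Ab.
3rd = D; 7th = Ab.
From D to Ab: 6 semitones over a fifth = diminished.
That tritone between 3rd and 7th is what gives the dominant seventh its pull toward resolution.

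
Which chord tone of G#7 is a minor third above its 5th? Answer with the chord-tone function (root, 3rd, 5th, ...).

7th

Spelling the chord: G#, B#, D#, F#.
The 5th is D#. A minor third above D# is F#.
F# is the chord's 7th.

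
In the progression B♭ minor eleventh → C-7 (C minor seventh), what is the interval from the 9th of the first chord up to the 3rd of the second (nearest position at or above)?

B♭ minor eleventh has C as its 9th, and C-7 (C minor seventh) has E♭ as its 3rd.
C up to E♭ is 3 semitones, a half step narrower than a major third, so the interval is minor.

minor third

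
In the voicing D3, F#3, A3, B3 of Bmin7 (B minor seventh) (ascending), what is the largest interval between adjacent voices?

Adjacent intervals: D3→F#3 = major third; F#3→A3 = minor third; A3→B3 = major second.
The largest is D3 to F#3, a major third (4 semitones).

major third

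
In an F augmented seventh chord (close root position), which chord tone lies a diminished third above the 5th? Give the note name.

Eb

Faug7: F–A–C♯–E♭.
The 5th is C♯. A diminished third above C♯ is E♭.
E♭ is the chord's 7th.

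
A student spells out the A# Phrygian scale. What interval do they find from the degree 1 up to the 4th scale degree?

perfect fourth

The scale runs A# B C# D# E# F# G#.
That puts A# below D#.
Counting 4 letters and 5 half steps from A# gives a perfect fourth.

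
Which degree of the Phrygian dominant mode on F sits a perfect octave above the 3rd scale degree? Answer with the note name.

A

The scale is F G♭ A B♭ C D♭ E♭.
The 3rd scale degree is A; a perfect octave above that is A — scale degree 3.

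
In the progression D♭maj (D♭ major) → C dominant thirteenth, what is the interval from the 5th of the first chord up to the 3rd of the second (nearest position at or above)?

The 5th of D♭maj (D♭ major) is A♭; the 3rd of C dominant thirteenth is E.
5 letter names make it a fifth; at 8 semitones (a half step wider than perfect) the quality is augmented.

augmented fifth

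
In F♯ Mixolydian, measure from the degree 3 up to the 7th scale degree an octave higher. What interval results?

The scale runs F♯ G♯ A♯ B C♯ D♯ E.
Degree 3 = A♯; degree 7 (up an octave) = E.
12 letter names make it a twelfth; at 18 semitones (a half step narrower than perfect) the quality is diminished.

diminished twelfth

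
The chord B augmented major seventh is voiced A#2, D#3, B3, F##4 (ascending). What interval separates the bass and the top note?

major 13th

The outer voices are A#2 and F##4.
Counting 13 letters and 21 half steps from A# gives a major thirteenth.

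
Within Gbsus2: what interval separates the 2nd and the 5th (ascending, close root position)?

The chord tones of Gb sus2 are Gb-Ab-Db.
The 2nd is Ab and the 5th is Db.
Ab up to Db spans 4 letter names and 5 semitones — a perfect fourth.

perfect 4th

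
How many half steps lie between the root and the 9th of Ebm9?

14

The chord tones of Eb minor ninth are Eb Gb Bb Db F.
Eb to F is a major ninth: 14 semitones.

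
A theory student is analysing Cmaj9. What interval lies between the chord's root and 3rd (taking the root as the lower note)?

major third

The chord tones of C major ninth are C E G B D.
The root is C and the 3rd is E.
From C to E is 4 semitones, exactly the major third.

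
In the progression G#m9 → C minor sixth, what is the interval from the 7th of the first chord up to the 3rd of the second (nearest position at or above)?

diminished 7th

The 7th of G#m9 is F#; the 3rd of C minor sixth is Eb.
F# up to Eb is 9 semitones, a whole step narrower than a major seventh, so the interval is diminished.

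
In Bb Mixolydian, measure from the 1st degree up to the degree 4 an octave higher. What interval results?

perfect eleventh

Bb mixolydian: Bb C D Eb F G Ab.
1st degree = Bb; 4th degree (up an octave) = Eb.
From Bb to Eb is 17 semitones, exactly the perfect eleventh.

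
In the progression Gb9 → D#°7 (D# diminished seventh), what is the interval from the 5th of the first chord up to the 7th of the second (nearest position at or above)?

Gb9 has Db as its 5th, and D#°7 (D# diminished seventh) has C as its 7th.
Db up to C spans 7 letter names and 11 semitones — a major seventh.

major seventh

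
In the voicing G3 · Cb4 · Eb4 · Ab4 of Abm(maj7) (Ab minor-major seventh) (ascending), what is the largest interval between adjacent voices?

perfect fourth

Adjacent intervals: G3→Cb4 = diminished fourth; Cb4→Eb4 = major third; Eb4→Ab4 = perfect fourth.
The largest is Eb4 to Ab4, a perfect fourth (5 semitones).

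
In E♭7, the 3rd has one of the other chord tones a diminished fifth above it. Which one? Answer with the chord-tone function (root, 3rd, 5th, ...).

7th

Spelling the chord: E♭–G–B♭–D♭.
The 3rd is G. A diminished fifth above G is D♭.
D♭ is the chord's 7th.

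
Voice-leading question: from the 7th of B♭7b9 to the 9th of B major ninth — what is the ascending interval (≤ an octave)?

B♭7b9 has A♭ as its 7th, and B major ninth has C♯ as its 9th.
3 letter names make it a third; at 5 semitones (a half step wider than major) the quality is augmented.

augmented third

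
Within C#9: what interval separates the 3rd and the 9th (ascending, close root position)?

C# dominant ninth: C# E# G# B D#.
3rd = E#; 9th = D#.
7 letter names make it a seventh; at 10 semitones (a half step narrower than major) the quality is minor.

minor seventh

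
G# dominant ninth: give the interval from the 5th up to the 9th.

Spelling the chord: G#-B#-D#-F#-A#.
5th = D#; 9th = A#.
Counting 5 letters and 7 half steps from D# gives a perfect fifth.

perfect fifth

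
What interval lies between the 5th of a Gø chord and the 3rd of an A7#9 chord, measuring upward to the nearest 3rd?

Gø has D♭ as its 5th, and A7#9 has C♯ as its 3rd.
From D♭ to C♯: 12 semitones over a seventh = augmented.

augmented seventh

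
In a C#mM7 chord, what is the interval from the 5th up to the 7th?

Spelling the chord: C#, E, G#, B#.
The 5th is G# and the 7th is B#.
Counting 3 letters and 4 half steps from G# gives a major third.

major 3rd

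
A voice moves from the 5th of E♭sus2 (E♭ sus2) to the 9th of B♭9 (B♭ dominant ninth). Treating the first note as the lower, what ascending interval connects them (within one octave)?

major 2nd

E♭sus2 (E♭ sus2) has B♭ as its 5th, and B♭9 (B♭ dominant ninth) has C as its 9th.
B♭ up to C spans 2 letter names and 2 semitones — a major second.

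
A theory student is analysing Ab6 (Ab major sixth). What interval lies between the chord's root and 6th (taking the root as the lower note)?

major 6th

Ab6 (Ab major sixth): Ab–C–Eb–F.
So we need the interval from Ab up to F.
Counting 6 letters and 9 half steps from Ab gives a major sixth.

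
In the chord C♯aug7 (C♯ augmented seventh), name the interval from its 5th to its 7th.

C♯ augmented seventh: C♯, E♯, G𝄪, B.
5th = G𝄪; 7th = B.
3 letter names make it a third; at 2 semitones (a whole step narrower than major) the quality is diminished.

diminished third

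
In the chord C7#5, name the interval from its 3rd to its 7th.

d5

C+7 (C augmented seventh) is spelled C–E–G#–Bb.
The 3rd is E and the 7th is Bb.
E up to Bb is 6 semitones, a half step narrower than a perfect fifth, so the interval is diminished.
That tritone between 3rd and 7th is what gives the dominant seventh its pull toward resolution.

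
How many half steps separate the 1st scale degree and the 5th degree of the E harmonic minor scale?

7

The scale is E F♯ G A B C D♯.
E up to B is a perfect fifth — 7 semitones.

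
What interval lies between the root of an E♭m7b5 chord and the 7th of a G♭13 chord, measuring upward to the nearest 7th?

minor second

The root of E♭m7b5 is E♭; the 7th of G♭13 is F♭.
From E♭ to F♭: 1 semitone over a second = minor.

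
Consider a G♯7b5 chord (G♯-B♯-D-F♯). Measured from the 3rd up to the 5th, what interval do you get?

diminished third

The 3rd is B♯ and the 5th is D.
B♯ up to D is 2 semitones, a whole step narrower than a major third, so the interval is diminished.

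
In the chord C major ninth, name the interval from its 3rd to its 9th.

minor seventh

Cmaj9 (C major ninth) is spelled C, E, G, B, D.
The 3rd is E and the 9th is D.
7 letter names make it a seventh; at 10 semitones (a half step narrower than major) the quality is minor.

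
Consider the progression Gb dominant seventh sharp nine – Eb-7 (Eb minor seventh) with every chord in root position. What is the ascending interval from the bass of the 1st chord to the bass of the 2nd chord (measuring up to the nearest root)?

major sixth

The roots are Gb and Eb.
Counting 6 letters and 9 half steps from Gb gives a major sixth.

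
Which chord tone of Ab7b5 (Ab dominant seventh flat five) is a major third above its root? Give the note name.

Ab dominant seventh flat five is spelled Ab-C-Ebb-Gb.
The root is Ab. A major third above Ab is C.
C is the chord's 3rd.

C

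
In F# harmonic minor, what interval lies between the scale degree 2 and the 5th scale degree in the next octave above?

The scale runs F# G# A B C# D E#.
So we need the interval from G# up to C#.
G# up to C# spans 11 letter names and 17 semitones — a perfect eleventh.

perfect eleventh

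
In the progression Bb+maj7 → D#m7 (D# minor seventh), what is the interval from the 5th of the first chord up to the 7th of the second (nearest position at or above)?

perfect fifth

Bb+maj7 has F# as its 5th, and D#m7 (D# minor seventh) has C# as its 7th.
Counting 5 letters and 7 half steps from F# gives a perfect fifth.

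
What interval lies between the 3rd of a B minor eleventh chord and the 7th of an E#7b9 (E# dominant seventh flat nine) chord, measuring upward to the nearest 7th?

augmented 1st

B minor eleventh has D as its 3rd, and E#7b9 (E# dominant seventh flat nine) has D# as its 7th.
From D to D#: 1 semitone over a unison = augmented.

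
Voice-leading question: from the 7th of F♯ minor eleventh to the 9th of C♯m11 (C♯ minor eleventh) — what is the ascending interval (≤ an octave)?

major seventh

The 7th of F♯ minor eleventh is E; the 9th of C♯m11 (C♯ minor eleventh) is D♯.
Counting 7 letters and 11 half steps from E gives a major seventh.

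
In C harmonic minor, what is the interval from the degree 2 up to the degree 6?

The scale runs C D Eb F G Ab B.
So we need the interval from D up to Ab.
D up to Ab is 6 semitones, a half step narrower than a perfect fifth, so the interval is diminished.

diminished fifth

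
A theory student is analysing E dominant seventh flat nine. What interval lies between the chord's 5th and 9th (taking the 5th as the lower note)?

diminished fifth

The chord tones of E7b9 are E G♯ B D F.
5th = B; 9th = F.
B up to F is 6 semitones, a half step narrower than a perfect fifth, so the interval is diminished.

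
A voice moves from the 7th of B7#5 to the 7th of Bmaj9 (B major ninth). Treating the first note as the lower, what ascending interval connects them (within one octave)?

B7#5 has A as its 7th, and Bmaj9 (B major ninth) has A# as its 7th.
From A to A#: 1 semitone over a unison = augmented.

A1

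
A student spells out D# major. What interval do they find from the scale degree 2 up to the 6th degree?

Spelling D# major: D# E# F## G# A# B# C##.
So we need the interval from E# up to B#.
From E# to B# is 7 semitones, exactly the perfect fifth.

perfect 5th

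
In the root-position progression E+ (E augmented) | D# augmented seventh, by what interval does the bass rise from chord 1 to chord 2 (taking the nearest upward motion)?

The roots are E and D#.
E up to D# spans 7 letter names and 11 semitones — a major seventh.

major seventh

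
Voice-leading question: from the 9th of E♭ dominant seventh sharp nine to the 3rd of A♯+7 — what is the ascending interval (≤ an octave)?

augmented 5th

The 9th of E♭ dominant seventh sharp nine is F♯; the 3rd of A♯+7 is C𝄪.
From F♯ to C𝄪: 8 semitones over a fifth = augmented.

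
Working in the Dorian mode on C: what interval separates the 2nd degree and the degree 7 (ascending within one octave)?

The scale runs C D E♭ F G A B♭.
So we need the interval from D up to B♭.
D up to B♭ is 8 semitones, a half step narrower than a major sixth, so the interval is minor.

m6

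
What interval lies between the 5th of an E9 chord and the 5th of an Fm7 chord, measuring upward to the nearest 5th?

The 5th of E9 is B; the 5th of Fm7 is C.
From B to C: 1 semitone over a second = minor.

minor second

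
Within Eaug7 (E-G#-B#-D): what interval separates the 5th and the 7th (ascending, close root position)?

d3

5th = B#; 7th = D.
From B# to D: 2 semitones over a third = diminished.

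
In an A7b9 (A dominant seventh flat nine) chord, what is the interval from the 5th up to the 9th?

A7b9 (A dominant seventh flat nine) is spelled A, C♯, E, G, B♭.
So we need the interval from E up to B♭.
E up to B♭ is 6 semitones, a half step narrower than a perfect fifth, so the interval is diminished.

diminished fifth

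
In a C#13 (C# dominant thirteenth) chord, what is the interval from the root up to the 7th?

minor seventh

Spelling the chord: C#-E#-G#-B-D#-A#.
Root = C#; 7th = B.
C# up to B is 10 semitones, a half step narrower than a major seventh, so the interval is minor.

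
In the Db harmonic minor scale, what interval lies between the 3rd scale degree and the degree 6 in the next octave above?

Spelling the Db harmonic minor scale: Db Eb Fb Gb Ab Bbb C.
3rd scale degree = Fb; scale degree 6 (up an octave) = Bbb.
Fb up to Bbb spans 11 letter names and 17 semitones — a perfect eleventh.

perfect 11th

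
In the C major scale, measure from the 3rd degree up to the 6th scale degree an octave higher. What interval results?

Spelling the C major scale: C D E F G A B.
3rd degree = E; 6th degree (up an octave) = A.
Counting 11 letters and 17 half steps from E gives a perfect eleventh.

perfect eleventh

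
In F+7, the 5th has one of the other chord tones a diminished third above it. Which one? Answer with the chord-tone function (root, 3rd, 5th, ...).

7th

F7#5 (F augmented seventh) is spelled F–A–C#–Eb.
The 5th is C#. A diminished third above C# is Eb.
Eb is the chord's 7th.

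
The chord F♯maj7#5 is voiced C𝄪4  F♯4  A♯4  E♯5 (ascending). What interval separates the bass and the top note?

minor tenth

The outer voices are C𝄪4 and E♯5.
10 letter names make it a tenth; at 15 semitones (a half step narrower than major) the quality is minor.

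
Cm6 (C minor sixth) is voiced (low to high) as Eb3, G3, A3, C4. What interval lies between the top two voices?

minor third

Those voices are A3 and C4.
From A to C: 3 semitones over a third = minor.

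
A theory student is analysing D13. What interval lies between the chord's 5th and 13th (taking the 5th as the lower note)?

major ninth

The chord tones of D13 (D dominant thirteenth) are D-F♯-A-C-E-B.
That puts A below B.
From A to B is 14 semitones, exactly the major ninth.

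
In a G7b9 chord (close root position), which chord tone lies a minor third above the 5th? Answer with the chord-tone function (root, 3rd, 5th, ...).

Spelling the chord: G–B–D–F–A♭.
The 5th is D. A minor third above D is F.
F is the chord's 7th.

7th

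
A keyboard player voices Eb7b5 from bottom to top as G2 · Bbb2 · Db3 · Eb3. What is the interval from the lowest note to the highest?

minor sixth

The outer voices are G2 and Eb3.
From G to Eb: 8 semitones over a sixth = minor.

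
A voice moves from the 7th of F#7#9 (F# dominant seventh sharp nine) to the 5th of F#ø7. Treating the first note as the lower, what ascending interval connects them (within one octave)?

minor sixth

The 7th of F#7#9 (F# dominant seventh sharp nine) is E; the 5th of F#ø7 is C.
6 letter names make it a sixth; at 8 semitones (a half step narrower than major) the quality is minor.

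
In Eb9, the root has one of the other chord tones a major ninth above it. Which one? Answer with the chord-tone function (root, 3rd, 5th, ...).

9th

The chord tones of Eb9 (Eb dominant ninth) are Eb, G, Bb, Db, F.
The root is Eb. A major ninth above Eb is F.
F is the chord's 9th.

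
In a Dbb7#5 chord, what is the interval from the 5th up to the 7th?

Dbb7#5: Dbb Fb Ab Cbb.
5th = Ab; 7th = Cbb.
Ab up to Cbb is 2 semitones, a whole step narrower than a major third, so the interval is diminished.

diminished third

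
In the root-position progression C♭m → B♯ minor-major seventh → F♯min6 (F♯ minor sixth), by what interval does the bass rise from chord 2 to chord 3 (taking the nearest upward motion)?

The roots are B♯ and F♯.
From B♯ to F♯: 6 semitones over a fifth = diminished.

diminished 5th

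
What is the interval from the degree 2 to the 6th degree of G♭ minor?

diminished fifth

Spelling G♭ minor: G♭ A♭ B𝄫 C♭ D♭ E𝄫 F♭.
So we need the interval from A♭ up to E𝄫.
From A♭ to E𝄫: 6 semitones over a fifth = diminished.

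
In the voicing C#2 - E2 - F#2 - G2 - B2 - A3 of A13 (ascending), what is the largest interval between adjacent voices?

Adjacent intervals: C#2→E2 = minor third; E2→F#2 = major second; F#2→G2 = minor second; G2→B2 = major third; B2→A3 = minor seventh.
The largest is B2 to A3, a minor seventh (10 semitones).

minor seventh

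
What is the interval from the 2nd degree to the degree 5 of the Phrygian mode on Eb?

Eb phrygian: Eb Fb Gb Ab Bb Cb Db.
The 2nd degree is Fb and the 5th scale degree is Bb.
4 letter names make it a fourth; at 6 semitones (a half step wider than perfect) the quality is augmented.

A4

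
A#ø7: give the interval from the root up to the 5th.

The chord tones of A#m7b5 (A# half-diminished seventh) are A#–C#–E–G#.
The root is A# and the 5th is E.
5 letter names make it a fifth; at 6 semitones (a half step narrower than perfect) the quality is diminished.

d5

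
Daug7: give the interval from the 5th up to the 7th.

D7#5: D–F#–A#–C.
5th = A#; 7th = C.
From A# to C: 2 semitones over a third = diminished.

diminished third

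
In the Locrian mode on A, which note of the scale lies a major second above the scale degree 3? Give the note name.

The scale is A B♭ C D E♭ F G.
The scale degree 3 is C; a major second above that is D — scale degree 4.

D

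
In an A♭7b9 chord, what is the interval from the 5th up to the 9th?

diminished 5th

A♭7b9 is spelled A♭ C E♭ G♭ B𝄫.
5th = E♭; 9th = B𝄫.
E♭ up to B𝄫 is 6 semitones, a half step narrower than a perfect fifth, so the interval is diminished.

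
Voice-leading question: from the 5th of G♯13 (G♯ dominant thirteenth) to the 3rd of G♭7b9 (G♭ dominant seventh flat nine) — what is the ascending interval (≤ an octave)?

The 5th of G♯13 (G♯ dominant thirteenth) is D♯; the 3rd of G♭7b9 (G♭ dominant seventh flat nine) is B♭.
6 letter names make it a sixth; at 7 semitones (a whole step narrower than major) the quality is diminished.

diminished sixth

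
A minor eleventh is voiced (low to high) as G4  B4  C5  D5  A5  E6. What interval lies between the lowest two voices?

major third

Those voices are G4 and B4.
From G to B is 4 semitones, exactly the major third.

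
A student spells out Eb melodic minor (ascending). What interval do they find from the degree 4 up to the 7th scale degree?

augmented fourth

Spelling Eb melodic minor (ascending): Eb F Gb Ab Bb C D.
So we need the interval from Ab up to D.
From Ab to D: 6 semitones over a fourth = augmented.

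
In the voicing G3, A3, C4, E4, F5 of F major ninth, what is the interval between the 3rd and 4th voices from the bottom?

major third

Those voices are C4 and E4.
C up to E spans 3 letter names and 4 semitones — a major third.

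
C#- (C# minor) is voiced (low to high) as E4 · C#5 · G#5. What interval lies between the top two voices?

perfect fifth

Those voices are C#5 and G#5.
Counting 5 letters and 7 half steps from C# gives a perfect fifth.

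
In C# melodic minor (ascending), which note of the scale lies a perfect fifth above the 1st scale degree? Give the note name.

The scale is C# D# E F# G# A# B#.
The 1st scale degree is C#; a perfect fifth above that is G# — scale degree 5.

G#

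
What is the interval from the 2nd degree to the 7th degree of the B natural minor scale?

minor sixth

Spelling the B natural minor scale: B C# D E F# G A.
2nd degree = C#; degree 7 = A.
6 letter names make it a sixth; at 8 semitones (a half step narrower than major) the quality is minor.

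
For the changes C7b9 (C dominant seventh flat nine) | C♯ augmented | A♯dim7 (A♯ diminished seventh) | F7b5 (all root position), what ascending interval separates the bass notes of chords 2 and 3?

The roots are C♯ and A♯.
Counting 6 letters and 9 half steps from C♯ gives a major sixth.

major sixth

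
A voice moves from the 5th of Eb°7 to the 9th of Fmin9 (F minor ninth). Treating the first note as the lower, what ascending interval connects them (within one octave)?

A6

Eb°7 has Bbb as its 5th, and Fmin9 (F minor ninth) has G as its 9th.
6 letter names make it a sixth; at 10 semitones (a half step wider than major) the quality is augmented.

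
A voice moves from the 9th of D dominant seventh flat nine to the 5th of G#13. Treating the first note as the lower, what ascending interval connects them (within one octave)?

D dominant seventh flat nine has Eb as its 9th, and G#13 has D# as its 5th.
From Eb to D#: 12 semitones over a seventh = augmented.

augmented 7th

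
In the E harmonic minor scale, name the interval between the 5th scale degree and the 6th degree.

The scale runs E F# G A B C D#.
That puts B below C.
From B to C: 1 semitone over a second = minor.

minor second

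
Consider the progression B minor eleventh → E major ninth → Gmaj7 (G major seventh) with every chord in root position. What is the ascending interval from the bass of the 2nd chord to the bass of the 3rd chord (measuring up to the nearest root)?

The roots are E and G.
From E to G: 3 semitones over a third = minor.

m3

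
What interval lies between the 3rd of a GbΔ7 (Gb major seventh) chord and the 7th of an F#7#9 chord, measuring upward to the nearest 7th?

GbΔ7 (Gb major seventh) has Bb as its 3rd, and F#7#9 has E as its 7th.
4 letter names make it a fourth; at 6 semitones (a half step wider than perfect) the quality is augmented.

A4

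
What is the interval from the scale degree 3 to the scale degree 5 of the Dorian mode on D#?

D# dorian: D# E# F# G# A# B# C#.
The scale degree 3 is F# and the 5th scale degree is A#.
From F# to A# is 4 semitones, exactly the major third.

major third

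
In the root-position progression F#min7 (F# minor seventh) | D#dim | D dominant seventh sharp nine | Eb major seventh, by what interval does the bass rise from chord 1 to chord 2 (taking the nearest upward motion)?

major sixth

The roots are F# and D#.
F# up to D# spans 6 letter names and 9 semitones — a major sixth.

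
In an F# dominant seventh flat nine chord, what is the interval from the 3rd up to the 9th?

F#7b9 is spelled F#-A#-C#-E-G.
So we need the interval from A# up to G.
7 letter names make it a seventh; at 9 semitones (a whole step narrower than major) the quality is diminished.

d7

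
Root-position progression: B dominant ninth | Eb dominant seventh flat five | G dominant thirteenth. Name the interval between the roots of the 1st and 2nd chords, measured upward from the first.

d4

The roots are B and Eb.
B up to Eb is 4 semitones, a half step narrower than a perfect fourth, so the interval is diminished.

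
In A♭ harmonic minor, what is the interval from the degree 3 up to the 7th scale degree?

The scale runs A♭ B♭ C♭ D♭ E♭ F♭ G.
So we need the interval from C♭ up to G.
From C♭ to G: 8 semitones over a fifth = augmented.

A5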